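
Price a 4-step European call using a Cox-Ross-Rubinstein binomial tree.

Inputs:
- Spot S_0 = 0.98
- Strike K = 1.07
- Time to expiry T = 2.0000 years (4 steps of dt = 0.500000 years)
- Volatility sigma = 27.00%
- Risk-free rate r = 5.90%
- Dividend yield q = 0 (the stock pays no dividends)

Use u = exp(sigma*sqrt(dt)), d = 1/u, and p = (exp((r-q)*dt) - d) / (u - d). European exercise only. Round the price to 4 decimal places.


Answer: Price = V(0,0) = 0.1637

Derivation:
dt = T/N = 0.500000
u = exp(sigma*sqrt(dt)) = 1.210361; d = 1/u = 0.826200
p = (exp((r-q)*dt) - d) / (u - d) = 0.530349
Discount per step: exp(-r*dt) = 0.970931
Stock lattice S(k, i) with i counting down-moves:
  k=0: S(0,0) = 0.9800
  k=1: S(1,0) = 1.1862; S(1,1) = 0.8097
  k=2: S(2,0) = 1.4357; S(2,1) = 0.9800; S(2,2) = 0.6690
  k=3: S(3,0) = 1.7377; S(3,1) = 1.1862; S(3,2) = 0.8097; S(3,3) = 0.5527
  k=4: S(4,0) = 2.1032; S(4,1) = 1.4357; S(4,2) = 0.9800; S(4,3) = 0.6690; S(4,4) = 0.4566
Terminal payoffs V(N, i) = max(S_T - K, 0):
  V(4,0) = 1.033227; V(4,1) = 0.365675; V(4,2) = 0.000000; V(4,3) = 0.000000; V(4,4) = 0.000000
Backward induction: V(k, i) = exp(-r*dt) * [p * V(k+1, i) + (1-p) * V(k+1, i+1)].
  V(3,0) = exp(-r*dt) * [p*1.033227 + (1-p)*0.365675] = 0.698789
  V(3,1) = exp(-r*dt) * [p*0.365675 + (1-p)*0.000000] = 0.188298
  V(3,2) = exp(-r*dt) * [p*0.000000 + (1-p)*0.000000] = 0.000000
  V(3,3) = exp(-r*dt) * [p*0.000000 + (1-p)*0.000000] = 0.000000
  V(2,0) = exp(-r*dt) * [p*0.698789 + (1-p)*0.188298] = 0.445693
  V(2,1) = exp(-r*dt) * [p*0.188298 + (1-p)*0.000000] = 0.096961
  V(2,2) = exp(-r*dt) * [p*0.000000 + (1-p)*0.000000] = 0.000000
  V(1,0) = exp(-r*dt) * [p*0.445693 + (1-p)*0.096961] = 0.273715
  V(1,1) = exp(-r*dt) * [p*0.096961 + (1-p)*0.000000] = 0.049928
  V(0,0) = exp(-r*dt) * [p*0.273715 + (1-p)*0.049928] = 0.163712


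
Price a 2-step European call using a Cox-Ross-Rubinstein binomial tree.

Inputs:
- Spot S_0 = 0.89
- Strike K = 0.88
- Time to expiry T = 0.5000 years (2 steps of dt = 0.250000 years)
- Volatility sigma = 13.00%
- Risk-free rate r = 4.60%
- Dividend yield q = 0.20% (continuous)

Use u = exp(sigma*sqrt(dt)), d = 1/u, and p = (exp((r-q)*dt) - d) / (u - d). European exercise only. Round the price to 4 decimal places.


Answer: Price = V(0,0) = 0.0470

Derivation:
dt = T/N = 0.250000
u = exp(sigma*sqrt(dt)) = 1.067159; d = 1/u = 0.937067
p = (exp((r-q)*dt) - d) / (u - d) = 0.568778
Discount per step: exp(-r*dt) = 0.988566
Stock lattice S(k, i) with i counting down-moves:
  k=0: S(0,0) = 0.8900
  k=1: S(1,0) = 0.9498; S(1,1) = 0.8340
  k=2: S(2,0) = 1.0136; S(2,1) = 0.8900; S(2,2) = 0.7815
Terminal payoffs V(N, i) = max(S_T - K, 0):
  V(2,0) = 0.133557; V(2,1) = 0.010000; V(2,2) = 0.000000
Backward induction: V(k, i) = exp(-r*dt) * [p * V(k+1, i) + (1-p) * V(k+1, i+1)].
  V(1,0) = exp(-r*dt) * [p*0.133557 + (1-p)*0.010000] = 0.079359
  V(1,1) = exp(-r*dt) * [p*0.010000 + (1-p)*0.000000] = 0.005623
  V(0,0) = exp(-r*dt) * [p*0.079359 + (1-p)*0.005623] = 0.047018


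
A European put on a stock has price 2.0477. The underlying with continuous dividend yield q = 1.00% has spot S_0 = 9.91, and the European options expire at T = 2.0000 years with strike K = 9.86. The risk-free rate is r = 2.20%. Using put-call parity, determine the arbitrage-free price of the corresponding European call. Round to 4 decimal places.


Put-call parity: C - P = S_0 * exp(-qT) - K * exp(-rT).
S_0 * exp(-qT) = 9.9100 * 0.98019867 = 9.71376885
K * exp(-rT) = 9.8600 * 0.95695396 = 9.43556602
C = P + S*exp(-qT) - K*exp(-rT)
C = 2.0477 + 9.71376885 - 9.43556602 = 2.3259

Answer: Call price = 2.3259


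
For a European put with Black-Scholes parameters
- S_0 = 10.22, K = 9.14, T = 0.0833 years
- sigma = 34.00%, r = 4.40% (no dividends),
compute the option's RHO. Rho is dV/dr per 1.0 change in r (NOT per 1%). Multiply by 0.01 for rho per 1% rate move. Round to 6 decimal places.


d1 = 1.2245617523; d2 = 1.1264318384
phi(d1) = 0.1884892551; exp(-qT) = 1.0000000000; exp(-rT) = 0.9963415086
N(-d2) = 0.1299913883
Rho = -K*T*exp(-rT)*N(-d2) = -9.1400 * 0.0833 * 0.9963415086 * 0.1299913883 = -0.098608

Answer: Rho = -0.098608


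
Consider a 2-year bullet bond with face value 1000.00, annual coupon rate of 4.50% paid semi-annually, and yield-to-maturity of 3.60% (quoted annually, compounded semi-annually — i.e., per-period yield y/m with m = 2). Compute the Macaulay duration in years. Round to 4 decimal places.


Answer: Macaulay duration = 1.9356 years

Derivation:
Coupon per period c = face * coupon_rate / m = 22.500000
Periods per year m = 2; per-period yield y/m = 0.018000
Number of cashflows N = 4
Cashflows (t years, CF_t, discount factor 1/(1+y/m)^(m*t), PV):
  t = 0.5000: CF_t = 22.500000, DF = 0.982318, PV = 22.102161
  t = 1.0000: CF_t = 22.500000, DF = 0.964949, PV = 21.711357
  t = 1.5000: CF_t = 22.500000, DF = 0.947887, PV = 21.327462
  t = 2.0000: CF_t = 1022.500000, DF = 0.931127, PV = 952.077287
Price P = sum_t PV_t = 1017.218267
Macaulay numerator sum_t t * PV_t:
  t * PV_t at t = 0.5000: 11.051081
  t * PV_t at t = 1.0000: 21.711357
  t * PV_t at t = 1.5000: 31.991194
  t * PV_t at t = 2.0000: 1904.154574
Macaulay duration D = (sum_t t * PV_t) / P = 1968.908205 / 1017.218267 = 1.935581


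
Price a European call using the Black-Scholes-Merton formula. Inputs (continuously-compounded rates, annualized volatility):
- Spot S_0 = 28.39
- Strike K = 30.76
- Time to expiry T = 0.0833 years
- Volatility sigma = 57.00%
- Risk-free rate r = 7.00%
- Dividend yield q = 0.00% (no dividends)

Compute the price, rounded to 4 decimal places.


d1 = (ln(S/K) + (r - q + 0.5*sigma^2) * T) / (sigma * sqrt(T)) = -0.36966982
d2 = d1 - sigma * sqrt(T) = -0.53418173
exp(-rT) = 0.99418597; exp(-qT) = 1.00000000
C = S_0 * exp(-qT) * N(d1) - K * exp(-rT) * N(d2)
N(d1) = 0.35581426; N(d2) = 0.29660790
C = 28.3900 * 1.00000000 * 0.35581426 - 30.7600 * 0.99418597 * 0.29660790 = 1.0310

Answer: Price = 1.0310


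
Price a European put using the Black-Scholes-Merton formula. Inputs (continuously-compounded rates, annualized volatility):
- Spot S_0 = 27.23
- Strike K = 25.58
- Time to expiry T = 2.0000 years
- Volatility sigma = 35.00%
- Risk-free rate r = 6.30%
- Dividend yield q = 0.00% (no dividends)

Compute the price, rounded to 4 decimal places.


d1 = (ln(S/K) + (r - q + 0.5*sigma^2) * T) / (sigma * sqrt(T)) = 0.62833208
d2 = d1 - sigma * sqrt(T) = 0.13335733
exp(-rT) = 0.88161485; exp(-qT) = 1.00000000
P = K * exp(-rT) * N(-d2) - S_0 * exp(-qT) * N(-d1)
N(-d1) = 0.26489321; N(-d2) = 0.44695539
P = 25.5800 * 0.88161485 * 0.44695539 - 27.2300 * 1.00000000 * 0.26489321 = 2.8666

Answer: Price = 2.8666


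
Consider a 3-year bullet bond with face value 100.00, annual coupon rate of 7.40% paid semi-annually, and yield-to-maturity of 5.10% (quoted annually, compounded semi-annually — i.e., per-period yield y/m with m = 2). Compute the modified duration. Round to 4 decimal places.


Answer: Modified duration = 2.6853

Derivation:
Coupon per period c = face * coupon_rate / m = 3.700000
Periods per year m = 2; per-period yield y/m = 0.025500
Number of cashflows N = 6
Cashflows (t years, CF_t, discount factor 1/(1+y/m)^(m*t), PV):
  t = 0.5000: CF_t = 3.700000, DF = 0.975134, PV = 3.607996
  t = 1.0000: CF_t = 3.700000, DF = 0.950886, PV = 3.518280
  t = 1.5000: CF_t = 3.700000, DF = 0.927242, PV = 3.430795
  t = 2.0000: CF_t = 3.700000, DF = 0.904185, PV = 3.345485
  t = 2.5000: CF_t = 3.700000, DF = 0.881702, PV = 3.262296
  t = 3.0000: CF_t = 103.700000, DF = 0.859777, PV = 89.158914
Price P = sum_t PV_t = 106.323766
First compute Macaulay numerator sum_t t * PV_t:
  t * PV_t at t = 0.5000: 1.803998
  t * PV_t at t = 1.0000: 3.518280
  t * PV_t at t = 1.5000: 5.146192
  t * PV_t at t = 2.0000: 6.690970
  t * PV_t at t = 2.5000: 8.155741
  t * PV_t at t = 3.0000: 267.476741
Macaulay duration D = 292.791921 / 106.323766 = 2.753777
Modified duration = D / (1 + y/m) = 2.753777 / (1 + 0.025500) = 2.685302


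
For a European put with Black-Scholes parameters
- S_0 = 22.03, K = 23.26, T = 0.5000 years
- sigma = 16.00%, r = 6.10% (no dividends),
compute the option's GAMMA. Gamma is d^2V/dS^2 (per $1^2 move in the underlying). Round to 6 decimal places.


Answer: Gamma = 0.158175

Derivation:
d1 = -0.1540607686; d2 = -0.2671978536
phi(d1) = 0.3942358702; exp(-qT) = 1.0000000000; exp(-rT) = 0.9699604321
Gamma = exp(-qT) * phi(d1) / (S * sigma * sqrt(T)) = 1.0000000000 * 0.3942358702 / (22.0300 * 0.1600 * 0.7071067812) = 0.158175


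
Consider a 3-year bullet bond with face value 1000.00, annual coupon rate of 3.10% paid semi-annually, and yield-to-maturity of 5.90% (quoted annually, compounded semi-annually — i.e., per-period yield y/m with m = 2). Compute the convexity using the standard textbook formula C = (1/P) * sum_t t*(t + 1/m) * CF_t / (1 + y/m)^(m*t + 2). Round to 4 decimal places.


Answer: Convexity = 9.3914

Derivation:
Coupon per period c = face * coupon_rate / m = 15.500000
Periods per year m = 2; per-period yield y/m = 0.029500
Number of cashflows N = 6
Cashflows (t years, CF_t, discount factor 1/(1+y/m)^(m*t), PV):
  t = 0.5000: CF_t = 15.500000, DF = 0.971345, PV = 15.055852
  t = 1.0000: CF_t = 15.500000, DF = 0.943512, PV = 14.624432
  t = 1.5000: CF_t = 15.500000, DF = 0.916476, PV = 14.205373
  t = 2.0000: CF_t = 15.500000, DF = 0.890214, PV = 13.798323
  t = 2.5000: CF_t = 15.500000, DF = 0.864706, PV = 13.402936
  t = 3.0000: CF_t = 1015.500000, DF = 0.839928, PV = 852.946560
Price P = sum_t PV_t = 924.033476
Convexity numerator sum_t t*(t + 1/m) * CF_t / (1+y/m)^(m*t + 2):
  t = 0.5000: term = 7.102687
  t = 1.0000: term = 20.697484
  t = 1.5000: term = 40.208808
  t = 2.0000: term = 65.094395
  t = 2.5000: term = 94.843704
  t = 3.0000: term = 8450.033276
Convexity = (1/P) * sum = 8677.980353 / 924.033476 = 9.391413


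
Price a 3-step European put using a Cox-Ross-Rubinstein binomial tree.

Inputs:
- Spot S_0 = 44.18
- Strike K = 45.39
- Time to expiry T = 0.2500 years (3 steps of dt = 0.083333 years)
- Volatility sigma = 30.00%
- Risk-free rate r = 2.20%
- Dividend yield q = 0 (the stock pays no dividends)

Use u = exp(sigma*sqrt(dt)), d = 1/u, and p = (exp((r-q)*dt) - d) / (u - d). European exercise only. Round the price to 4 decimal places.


dt = T/N = 0.083333
u = exp(sigma*sqrt(dt)) = 1.090463; d = 1/u = 0.917042
p = (exp((r-q)*dt) - d) / (u - d) = 0.488944
Discount per step: exp(-r*dt) = 0.998168
Stock lattice S(k, i) with i counting down-moves:
  k=0: S(0,0) = 44.1800
  k=1: S(1,0) = 48.1767; S(1,1) = 40.5149
  k=2: S(2,0) = 52.5349; S(2,1) = 44.1800; S(2,2) = 37.1538
  k=3: S(3,0) = 57.2873; S(3,1) = 48.1767; S(3,2) = 40.5149; S(3,3) = 34.0716
Terminal payoffs V(N, i) = max(K - S_T, 0):
  V(3,0) = 0.000000; V(3,1) = 0.000000; V(3,2) = 4.875106; V(3,3) = 11.318387
Backward induction: V(k, i) = exp(-r*dt) * [p * V(k+1, i) + (1-p) * V(k+1, i+1)].
  V(2,0) = exp(-r*dt) * [p*0.000000 + (1-p)*0.000000] = 0.000000
  V(2,1) = exp(-r*dt) * [p*0.000000 + (1-p)*4.875106] = 2.486888
  V(2,2) = exp(-r*dt) * [p*4.875106 + (1-p)*11.318387] = 8.153022
  V(1,0) = exp(-r*dt) * [p*0.000000 + (1-p)*2.486888] = 1.268611
  V(1,1) = exp(-r*dt) * [p*2.486888 + (1-p)*8.153022] = 5.372740
  V(0,0) = exp(-r*dt) * [p*1.268611 + (1-p)*5.372740] = 3.359885

Answer: Price = V(0,0) = 3.3599


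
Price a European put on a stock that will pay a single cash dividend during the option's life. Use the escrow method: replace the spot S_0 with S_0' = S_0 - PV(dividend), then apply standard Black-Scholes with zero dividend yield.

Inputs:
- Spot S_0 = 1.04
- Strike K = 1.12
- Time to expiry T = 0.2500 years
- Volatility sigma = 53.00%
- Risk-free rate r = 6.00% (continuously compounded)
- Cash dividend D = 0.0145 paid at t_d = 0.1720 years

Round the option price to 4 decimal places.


Answer: Price = 0.1553

Derivation:
PV(D) = D * exp(-r * t_d) = 0.0145 * 0.98973307 = 0.01435113
S_0' = S_0 - PV(D) = 1.0400 - 0.01435113 = 1.02564887
d1 = (ln(S_0'/K) + (r + sigma^2/2)*T) / (sigma*sqrt(T)) = -0.14298388
d2 = d1 - sigma*sqrt(T) = -0.40798388
exp(-rT) = 0.98511194
N(-d1) = 0.55684854; N(-d2) = 0.65835725
P = K * exp(-rT) * N(-d2) - S_0' * N(-d1) = 1.1200 * 0.98511194 * 0.65835725 - 1.02564887 * 0.55684854 = 0.1553


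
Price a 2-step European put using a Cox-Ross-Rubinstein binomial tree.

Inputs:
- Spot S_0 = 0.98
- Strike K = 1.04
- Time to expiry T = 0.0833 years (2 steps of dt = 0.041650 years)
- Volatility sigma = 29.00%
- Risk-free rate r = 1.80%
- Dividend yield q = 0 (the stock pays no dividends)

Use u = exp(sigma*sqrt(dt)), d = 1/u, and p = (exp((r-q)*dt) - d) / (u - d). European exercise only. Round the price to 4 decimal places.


dt = T/N = 0.041650
u = exp(sigma*sqrt(dt)) = 1.060971; d = 1/u = 0.942533
p = (exp((r-q)*dt) - d) / (u - d) = 0.491541
Discount per step: exp(-r*dt) = 0.999251
Stock lattice S(k, i) with i counting down-moves:
  k=0: S(0,0) = 0.9800
  k=1: S(1,0) = 1.0398; S(1,1) = 0.9237
  k=2: S(2,0) = 1.1031; S(2,1) = 0.9800; S(2,2) = 0.8706
Terminal payoffs V(N, i) = max(K - S_T, 0):
  V(2,0) = 0.000000; V(2,1) = 0.060000; V(2,2) = 0.169399
Backward induction: V(k, i) = exp(-r*dt) * [p * V(k+1, i) + (1-p) * V(k+1, i+1)].
  V(1,0) = exp(-r*dt) * [p*0.000000 + (1-p)*0.060000] = 0.030485
  V(1,1) = exp(-r*dt) * [p*0.060000 + (1-p)*0.169399] = 0.115538
  V(0,0) = exp(-r*dt) * [p*0.030485 + (1-p)*0.115538] = 0.073676

Answer: Price = V(0,0) = 0.0737


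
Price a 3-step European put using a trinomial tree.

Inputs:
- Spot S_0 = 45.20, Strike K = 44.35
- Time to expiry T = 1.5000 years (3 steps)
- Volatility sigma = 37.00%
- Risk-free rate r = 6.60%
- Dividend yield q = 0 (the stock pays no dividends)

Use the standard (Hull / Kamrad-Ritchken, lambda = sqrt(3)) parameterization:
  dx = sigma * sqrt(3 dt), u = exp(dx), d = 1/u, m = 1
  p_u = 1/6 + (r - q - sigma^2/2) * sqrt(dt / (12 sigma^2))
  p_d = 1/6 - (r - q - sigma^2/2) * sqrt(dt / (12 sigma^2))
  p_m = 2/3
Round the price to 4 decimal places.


Answer: Price = V(0,0) = 4.8423

Derivation:
dt = T/N = 0.500000; dx = sigma*sqrt(3*dt) = 0.453156
u = exp(dx) = 1.573269; d = 1/u = 0.635619
p_u = 0.165315, p_m = 0.666667, p_d = 0.168018
Discount per step: exp(-r*dt) = 0.967539
Stock lattice S(k, j) with j the centered position index:
  k=0: S(0,+0) = 45.2000
  k=1: S(1,-1) = 28.7300; S(1,+0) = 45.2000; S(1,+1) = 71.1118
  k=2: S(2,-2) = 18.2613; S(2,-1) = 28.7300; S(2,+0) = 45.2000; S(2,+1) = 71.1118; S(2,+2) = 111.8779
  k=3: S(3,-3) = 11.6073; S(3,-2) = 18.2613; S(3,-1) = 28.7300; S(3,+0) = 45.2000; S(3,+1) = 71.1118; S(3,+2) = 111.8779; S(3,+3) = 176.0141
Terminal payoffs V(N, j) = max(K - S_T, 0):
  V(3,-3) = 32.742746; V(3,-2) = 26.088667; V(3,-1) = 15.620011; V(3,+0) = 0.000000; V(3,+1) = 0.000000; V(3,+2) = 0.000000; V(3,+3) = 0.000000
Backward induction: V(k, j) = exp(-r*dt) * [p_u * V(k+1, j+1) + p_m * V(k+1, j) + p_d * V(k+1, j-1)]
  V(2,-2) = exp(-r*dt) * [p_u*15.620011 + p_m*26.088667 + p_d*32.742746] = 24.649058
  V(2,-1) = exp(-r*dt) * [p_u*0.000000 + p_m*15.620011 + p_d*26.088667] = 14.316392
  V(2,+0) = exp(-r*dt) * [p_u*0.000000 + p_m*0.000000 + p_d*15.620011] = 2.539254
  V(2,+1) = exp(-r*dt) * [p_u*0.000000 + p_m*0.000000 + p_d*0.000000] = 0.000000
  V(2,+2) = exp(-r*dt) * [p_u*0.000000 + p_m*0.000000 + p_d*0.000000] = 0.000000
  V(1,-1) = exp(-r*dt) * [p_u*2.539254 + p_m*14.316392 + p_d*24.649058] = 13.647645
  V(1,+0) = exp(-r*dt) * [p_u*0.000000 + p_m*2.539254 + p_d*14.316392] = 3.965217
  V(1,+1) = exp(-r*dt) * [p_u*0.000000 + p_m*0.000000 + p_d*2.539254] = 0.412792
  V(0,+0) = exp(-r*dt) * [p_u*0.412792 + p_m*3.965217 + p_d*13.647645] = 4.842311


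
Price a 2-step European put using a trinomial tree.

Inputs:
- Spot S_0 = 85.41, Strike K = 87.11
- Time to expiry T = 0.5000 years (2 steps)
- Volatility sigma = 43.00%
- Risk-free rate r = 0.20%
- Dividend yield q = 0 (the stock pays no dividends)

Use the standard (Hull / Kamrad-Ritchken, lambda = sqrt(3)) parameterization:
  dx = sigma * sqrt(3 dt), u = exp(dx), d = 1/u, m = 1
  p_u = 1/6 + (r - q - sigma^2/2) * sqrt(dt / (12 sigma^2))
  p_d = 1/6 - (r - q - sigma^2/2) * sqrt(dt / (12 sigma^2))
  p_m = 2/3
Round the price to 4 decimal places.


Answer: Price = V(0,0) = 10.0668

Derivation:
dt = T/N = 0.250000; dx = sigma*sqrt(3*dt) = 0.372391
u = exp(dx) = 1.451200; d = 1/u = 0.689085
p_u = 0.136305, p_m = 0.666667, p_d = 0.197028
Discount per step: exp(-r*dt) = 0.999500
Stock lattice S(k, j) with j the centered position index:
  k=0: S(0,+0) = 85.4100
  k=1: S(1,-1) = 58.8547; S(1,+0) = 85.4100; S(1,+1) = 123.9470
  k=2: S(2,-2) = 40.5559; S(2,-1) = 58.8547; S(2,+0) = 85.4100; S(2,+1) = 123.9470; S(2,+2) = 179.8719
Terminal payoffs V(N, j) = max(K - S_T, 0):
  V(2,-2) = 46.554097; V(2,-1) = 28.255266; V(2,+0) = 1.700000; V(2,+1) = 0.000000; V(2,+2) = 0.000000
Backward induction: V(k, j) = exp(-r*dt) * [p_u * V(k+1, j+1) + p_m * V(k+1, j) + p_d * V(k+1, j-1)]
  V(1,-1) = exp(-r*dt) * [p_u*1.700000 + p_m*28.255266 + p_d*46.554097] = 28.226903
  V(1,+0) = exp(-r*dt) * [p_u*0.000000 + p_m*1.700000 + p_d*28.255266] = 6.697060
  V(1,+1) = exp(-r*dt) * [p_u*0.000000 + p_m*0.000000 + p_d*1.700000] = 0.334780
  V(0,+0) = exp(-r*dt) * [p_u*0.334780 + p_m*6.697060 + p_d*28.226903] = 10.066792


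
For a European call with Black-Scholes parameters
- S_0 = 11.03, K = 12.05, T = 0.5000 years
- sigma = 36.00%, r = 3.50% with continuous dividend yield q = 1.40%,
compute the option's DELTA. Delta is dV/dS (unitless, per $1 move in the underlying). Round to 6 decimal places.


d1 = -0.1789209050; d2 = -0.4334793462
phi(d1) = 0.3926075061; exp(-qT) = 0.9930244429; exp(-rT) = 0.9826522357
N(d1) = 0.4289999039
Delta = exp(-qT) * N(d1) = 0.9930244429 * 0.4289999039 = 0.426007

Answer: Delta = 0.426007


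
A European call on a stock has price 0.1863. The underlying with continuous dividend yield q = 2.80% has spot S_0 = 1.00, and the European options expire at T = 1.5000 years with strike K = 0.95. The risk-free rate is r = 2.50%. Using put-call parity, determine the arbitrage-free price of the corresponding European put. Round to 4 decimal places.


Answer: Put price = 0.1425

Derivation:
Put-call parity: C - P = S_0 * exp(-qT) - K * exp(-rT).
S_0 * exp(-qT) = 1.0000 * 0.95886978 = 0.95886978
K * exp(-rT) = 0.9500 * 0.96319442 = 0.91503470
P = C - S*exp(-qT) + K*exp(-rT)
P = 0.1863 - 0.95886978 + 0.91503470 = 0.1425


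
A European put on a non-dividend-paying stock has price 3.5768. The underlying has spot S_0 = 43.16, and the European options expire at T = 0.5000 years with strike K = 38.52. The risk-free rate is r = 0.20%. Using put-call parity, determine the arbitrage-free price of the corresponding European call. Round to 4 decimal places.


Answer: Call price = 8.2553

Derivation:
Put-call parity: C - P = S_0 * exp(-qT) - K * exp(-rT).
S_0 * exp(-qT) = 43.1600 * 1.00000000 = 43.16000000
K * exp(-rT) = 38.5200 * 0.99900050 = 38.48149925
C = P + S*exp(-qT) - K*exp(-rT)
C = 3.5768 + 43.16000000 - 38.48149925 = 8.2553


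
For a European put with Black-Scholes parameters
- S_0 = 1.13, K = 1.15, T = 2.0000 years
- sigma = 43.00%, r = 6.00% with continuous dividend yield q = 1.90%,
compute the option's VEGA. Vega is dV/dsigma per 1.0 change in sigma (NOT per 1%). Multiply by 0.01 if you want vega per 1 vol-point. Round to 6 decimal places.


d1 = 0.4100490688; d2 = -0.1980627630
phi(d1) = 0.3667742831; exp(-qT) = 0.9627129409; exp(-rT) = 0.8869204367
Vega = S * exp(-qT) * phi(d1) * sqrt(T) = 1.1300 * 0.9627129409 * 0.3667742831 * 1.4142135624 = 0.564273

Answer: Vega = 0.564273


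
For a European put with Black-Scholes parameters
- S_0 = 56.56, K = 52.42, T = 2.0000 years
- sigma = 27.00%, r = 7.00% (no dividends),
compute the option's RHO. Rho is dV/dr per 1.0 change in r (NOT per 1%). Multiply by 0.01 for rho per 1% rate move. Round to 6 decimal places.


Answer: Rho = -32.256016

Derivation:
d1 = 0.7566404589; d2 = 0.3748027971
phi(d1) = 0.2996347862; exp(-qT) = 1.0000000000; exp(-rT) = 0.8693582354
N(-d2) = 0.3539035669
Rho = -K*T*exp(-rT)*N(-d2) = -52.4200 * 2.0000 * 0.8693582354 * 0.3539035669 = -32.256016


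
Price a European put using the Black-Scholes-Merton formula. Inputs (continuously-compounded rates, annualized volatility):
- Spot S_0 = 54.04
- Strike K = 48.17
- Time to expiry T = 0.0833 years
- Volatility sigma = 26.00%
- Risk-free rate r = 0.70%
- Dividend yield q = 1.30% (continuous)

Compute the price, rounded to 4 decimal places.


Answer: Price = 0.1057

Derivation:
d1 = (ln(S/K) + (r - q + 0.5*sigma^2) * T) / (sigma * sqrt(T)) = 1.56320650
d2 = d1 - sigma * sqrt(T) = 1.48816598
exp(-rT) = 0.99941707; exp(-qT) = 0.99891769
P = K * exp(-rT) * N(-d2) - S_0 * exp(-qT) * N(-d1)
N(-d1) = 0.05900202; N(-d2) = 0.06835356
P = 48.1700 * 0.99941707 * 0.06835356 - 54.0400 * 0.99891769 * 0.05900202 = 0.1057


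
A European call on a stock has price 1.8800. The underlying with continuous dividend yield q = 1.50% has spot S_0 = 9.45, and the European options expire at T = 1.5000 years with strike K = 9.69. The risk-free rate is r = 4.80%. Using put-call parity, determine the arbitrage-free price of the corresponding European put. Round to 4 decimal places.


Answer: Put price = 1.6571

Derivation:
Put-call parity: C - P = S_0 * exp(-qT) - K * exp(-rT).
S_0 * exp(-qT) = 9.4500 * 0.97775124 = 9.23974919
K * exp(-rT) = 9.6900 * 0.93053090 = 9.01684438
P = C - S*exp(-qT) + K*exp(-rT)
P = 1.8800 - 9.23974919 + 9.01684438 = 1.6571


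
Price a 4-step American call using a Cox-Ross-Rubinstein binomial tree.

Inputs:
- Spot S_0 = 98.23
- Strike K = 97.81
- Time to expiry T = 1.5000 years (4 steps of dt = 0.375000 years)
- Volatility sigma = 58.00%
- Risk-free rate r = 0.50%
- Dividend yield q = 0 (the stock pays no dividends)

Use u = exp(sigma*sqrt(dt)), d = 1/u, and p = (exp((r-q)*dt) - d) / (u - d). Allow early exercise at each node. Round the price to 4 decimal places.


Answer: Price = V(0,0) = 26.1304

Derivation:
dt = T/N = 0.375000
u = exp(sigma*sqrt(dt)) = 1.426432; d = 1/u = 0.701050
p = (exp((r-q)*dt) - d) / (u - d) = 0.414715
Discount per step: exp(-r*dt) = 0.998127
Stock lattice S(k, i) with i counting down-moves:
  k=0: S(0,0) = 98.2300
  k=1: S(1,0) = 140.1184; S(1,1) = 68.8641
  k=2: S(2,0) = 199.8693; S(2,1) = 98.2300; S(2,2) = 48.2772
  k=3: S(3,0) = 285.0999; S(3,1) = 140.1184; S(3,2) = 68.8641; S(3,3) = 33.8447
  k=4: S(4,0) = 406.6756; S(4,1) = 199.8693; S(4,2) = 98.2300; S(4,3) = 48.2772; S(4,4) = 23.7269
Terminal payoffs V(N, i) = max(S_T - K, 0):
  V(4,0) = 308.865560; V(4,1) = 102.059308; V(4,2) = 0.420000; V(4,3) = 0.000000; V(4,4) = 0.000000
Backward induction: V(k, i) = exp(-r*dt) * [p * V(k+1, i) + (1-p) * V(k+1, i+1)]; then take max(V_cont, immediate exercise) for American.
  V(3,0) = exp(-r*dt) * [p*308.865560 + (1-p)*102.059308] = 187.473139; exercise = 187.289917; V(3,0) = max -> 187.473139
  V(3,1) = exp(-r*dt) * [p*102.059308 + (1-p)*0.420000] = 42.491608; exercise = 42.308386; V(3,1) = max -> 42.491608
  V(3,2) = exp(-r*dt) * [p*0.420000 + (1-p)*0.000000] = 0.173854; exercise = 0.000000; V(3,2) = max -> 0.173854
  V(3,3) = exp(-r*dt) * [p*0.000000 + (1-p)*0.000000] = 0.000000; exercise = 0.000000; V(3,3) = max -> 0.000000
  V(2,0) = exp(-r*dt) * [p*187.473139 + (1-p)*42.491608] = 102.425409; exercise = 102.059308; V(2,0) = max -> 102.425409
  V(2,1) = exp(-r*dt) * [p*42.491608 + (1-p)*0.173854] = 17.690464; exercise = 0.420000; V(2,1) = max -> 17.690464
  V(2,2) = exp(-r*dt) * [p*0.173854 + (1-p)*0.000000] = 0.071965; exercise = 0.000000; V(2,2) = max -> 0.071965
  V(1,0) = exp(-r*dt) * [p*102.425409 + (1-p)*17.690464] = 52.732358; exercise = 42.308386; V(1,0) = max -> 52.732358
  V(1,1) = exp(-r*dt) * [p*17.690464 + (1-p)*0.071965] = 7.364800; exercise = 0.000000; V(1,1) = max -> 7.364800
  V(0,0) = exp(-r*dt) * [p*52.732358 + (1-p)*7.364800] = 26.130371; exercise = 0.420000; V(0,0) = max -> 26.130371


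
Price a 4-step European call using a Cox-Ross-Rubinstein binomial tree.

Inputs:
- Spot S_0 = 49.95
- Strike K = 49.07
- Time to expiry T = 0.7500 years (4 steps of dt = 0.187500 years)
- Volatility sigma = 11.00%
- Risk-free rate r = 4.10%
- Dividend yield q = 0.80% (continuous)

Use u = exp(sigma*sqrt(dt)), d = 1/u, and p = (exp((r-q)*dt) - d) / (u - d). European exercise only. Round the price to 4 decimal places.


Answer: Price = V(0,0) = 3.0681

Derivation:
dt = T/N = 0.187500
u = exp(sigma*sqrt(dt)) = 1.048784; d = 1/u = 0.953485
p = (exp((r-q)*dt) - d) / (u - d) = 0.553223
Discount per step: exp(-r*dt) = 0.992342
Stock lattice S(k, i) with i counting down-moves:
  k=0: S(0,0) = 49.9500
  k=1: S(1,0) = 52.3868; S(1,1) = 47.6266
  k=2: S(2,0) = 54.9424; S(2,1) = 49.9500; S(2,2) = 45.4112
  k=3: S(3,0) = 57.6227; S(3,1) = 52.3868; S(3,2) = 47.6266; S(3,3) = 43.2989
  k=4: S(4,0) = 60.4338; S(4,1) = 54.9424; S(4,2) = 49.9500; S(4,3) = 45.4112; S(4,4) = 41.2849
Terminal payoffs V(N, i) = max(S_T - K, 0):
  V(4,0) = 11.363772; V(4,1) = 5.872396; V(4,2) = 0.880000; V(4,3) = 0.000000; V(4,4) = 0.000000
Backward induction: V(k, i) = exp(-r*dt) * [p * V(k+1, i) + (1-p) * V(k+1, i+1)].
  V(3,0) = exp(-r*dt) * [p*11.363772 + (1-p)*5.872396] = 8.842116
  V(3,1) = exp(-r*dt) * [p*5.872396 + (1-p)*0.880000] = 3.614019
  V(3,2) = exp(-r*dt) * [p*0.880000 + (1-p)*0.000000] = 0.483108
  V(3,3) = exp(-r*dt) * [p*0.000000 + (1-p)*0.000000] = 0.000000
  V(2,0) = exp(-r*dt) * [p*8.842116 + (1-p)*3.614019] = 6.456497
  V(2,1) = exp(-r*dt) * [p*3.614019 + (1-p)*0.483108] = 2.198236
  V(2,2) = exp(-r*dt) * [p*0.483108 + (1-p)*0.000000] = 0.265220
  V(1,0) = exp(-r*dt) * [p*6.456497 + (1-p)*2.198236] = 4.519130
  V(1,1) = exp(-r*dt) * [p*2.198236 + (1-p)*0.265220] = 1.324388
  V(0,0) = exp(-r*dt) * [p*4.519130 + (1-p)*1.324388] = 3.068116


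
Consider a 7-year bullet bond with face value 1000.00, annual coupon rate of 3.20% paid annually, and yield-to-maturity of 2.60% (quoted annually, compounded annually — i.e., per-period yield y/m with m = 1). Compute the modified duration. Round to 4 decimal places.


Coupon per period c = face * coupon_rate / m = 32.000000
Periods per year m = 1; per-period yield y/m = 0.026000
Number of cashflows N = 7
Cashflows (t years, CF_t, discount factor 1/(1+y/m)^(m*t), PV):
  t = 1.0000: CF_t = 32.000000, DF = 0.974659, PV = 31.189084
  t = 2.0000: CF_t = 32.000000, DF = 0.949960, PV = 30.398717
  t = 3.0000: CF_t = 32.000000, DF = 0.925887, PV = 29.628379
  t = 4.0000: CF_t = 32.000000, DF = 0.902424, PV = 28.877563
  t = 5.0000: CF_t = 32.000000, DF = 0.879555, PV = 28.145773
  t = 6.0000: CF_t = 32.000000, DF = 0.857266, PV = 27.432527
  t = 7.0000: CF_t = 1032.000000, DF = 0.835542, PV = 862.279720
Price P = sum_t PV_t = 1037.951762
First compute Macaulay numerator sum_t t * PV_t:
  t * PV_t at t = 1.0000: 31.189084
  t * PV_t at t = 2.0000: 60.797434
  t * PV_t at t = 3.0000: 88.885138
  t * PV_t at t = 4.0000: 115.510251
  t * PV_t at t = 5.0000: 140.728863
  t * PV_t at t = 6.0000: 164.595161
  t * PV_t at t = 7.0000: 6035.958038
Macaulay duration D = 6637.663969 / 1037.951762 = 6.394964
Modified duration = D / (1 + y/m) = 6.394964 / (1 + 0.026000) = 6.232908

Answer: Modified duration = 6.2329


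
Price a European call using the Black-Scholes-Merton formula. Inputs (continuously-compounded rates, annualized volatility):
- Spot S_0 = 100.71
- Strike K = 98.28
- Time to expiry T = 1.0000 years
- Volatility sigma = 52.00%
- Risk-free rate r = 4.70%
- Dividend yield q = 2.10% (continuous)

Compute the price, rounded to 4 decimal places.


Answer: Price = 22.2479

Derivation:
d1 = (ln(S/K) + (r - q + 0.5*sigma^2) * T) / (sigma * sqrt(T)) = 0.35697029
d2 = d1 - sigma * sqrt(T) = -0.16302971
exp(-rT) = 0.95408740; exp(-qT) = 0.97921896
C = S_0 * exp(-qT) * N(d1) - K * exp(-rT) * N(d2)
N(d1) = 0.63944298; N(d2) = 0.43524752
C = 100.7100 * 0.97921896 * 0.63944298 - 98.2800 * 0.95408740 * 0.43524752 = 22.2479


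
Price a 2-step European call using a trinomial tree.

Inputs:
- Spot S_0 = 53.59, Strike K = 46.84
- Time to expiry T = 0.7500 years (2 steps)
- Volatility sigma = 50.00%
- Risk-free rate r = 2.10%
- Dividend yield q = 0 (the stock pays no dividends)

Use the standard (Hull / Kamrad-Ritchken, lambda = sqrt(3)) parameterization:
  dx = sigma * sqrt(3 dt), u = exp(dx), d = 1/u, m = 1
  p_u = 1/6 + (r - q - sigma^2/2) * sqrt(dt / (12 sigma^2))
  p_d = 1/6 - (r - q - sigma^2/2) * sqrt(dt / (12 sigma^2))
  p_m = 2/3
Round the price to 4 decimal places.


Answer: Price = V(0,0) = 12.6389

Derivation:
dt = T/N = 0.375000; dx = sigma*sqrt(3*dt) = 0.530330
u = exp(dx) = 1.699493; d = 1/u = 0.588411
p_u = 0.129897, p_m = 0.666667, p_d = 0.203436
Discount per step: exp(-r*dt) = 0.992156
Stock lattice S(k, j) with j the centered position index:
  k=0: S(0,+0) = 53.5900
  k=1: S(1,-1) = 31.5329; S(1,+0) = 53.5900; S(1,+1) = 91.0758
  k=2: S(2,-2) = 18.5543; S(2,-1) = 31.5329; S(2,+0) = 53.5900; S(2,+1) = 91.0758; S(2,+2) = 154.7828
Terminal payoffs V(N, j) = max(S_T - K, 0):
  V(2,-2) = 0.000000; V(2,-1) = 0.000000; V(2,+0) = 6.750000; V(2,+1) = 44.235840; V(2,+2) = 107.942771
Backward induction: V(k, j) = exp(-r*dt) * [p_u * V(k+1, j+1) + p_m * V(k+1, j) + p_d * V(k+1, j-1)]
  V(1,-1) = exp(-r*dt) * [p_u*6.750000 + p_m*0.000000 + p_d*0.000000] = 0.869928
  V(1,+0) = exp(-r*dt) * [p_u*44.235840 + p_m*6.750000 + p_d*0.000000] = 10.165737
  V(1,+1) = exp(-r*dt) * [p_u*107.942771 + p_m*44.235840 + p_d*6.750000] = 44.533126
  V(0,+0) = exp(-r*dt) * [p_u*44.533126 + p_m*10.165737 + p_d*0.869928] = 12.638933


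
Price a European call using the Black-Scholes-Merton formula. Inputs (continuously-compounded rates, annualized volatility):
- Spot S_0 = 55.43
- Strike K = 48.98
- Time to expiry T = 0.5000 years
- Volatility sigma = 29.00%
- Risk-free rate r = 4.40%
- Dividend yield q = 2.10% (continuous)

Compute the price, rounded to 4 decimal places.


d1 = (ln(S/K) + (r - q + 0.5*sigma^2) * T) / (sigma * sqrt(T)) = 0.76189006
d2 = d1 - sigma * sqrt(T) = 0.55682909
exp(-rT) = 0.97824024; exp(-qT) = 0.98955493
C = S_0 * exp(-qT) * N(d1) - K * exp(-rT) * N(d2)
N(d1) = 0.77693719; N(d2) = 0.71117790
C = 55.4300 * 0.98955493 * 0.77693719 - 48.9800 * 0.97824024 * 0.71117790 = 8.5403

Answer: Price = 8.5403


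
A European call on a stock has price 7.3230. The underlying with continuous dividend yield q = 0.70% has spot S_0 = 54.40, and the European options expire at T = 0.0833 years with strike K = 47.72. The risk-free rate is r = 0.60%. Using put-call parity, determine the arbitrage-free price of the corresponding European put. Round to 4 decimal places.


Answer: Put price = 0.6509

Derivation:
Put-call parity: C - P = S_0 * exp(-qT) - K * exp(-rT).
S_0 * exp(-qT) = 54.4000 * 0.99941707 = 54.36828861
K * exp(-rT) = 47.7200 * 0.99950032 = 47.69615550
P = C - S*exp(-qT) + K*exp(-rT)
P = 7.3230 - 54.36828861 + 47.69615550 = 0.6509


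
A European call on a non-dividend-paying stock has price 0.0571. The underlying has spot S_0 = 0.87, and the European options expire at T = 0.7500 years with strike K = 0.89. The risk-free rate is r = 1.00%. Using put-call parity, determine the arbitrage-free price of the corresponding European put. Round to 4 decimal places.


Answer: Put price = 0.0704

Derivation:
Put-call parity: C - P = S_0 * exp(-qT) - K * exp(-rT).
S_0 * exp(-qT) = 0.8700 * 1.00000000 = 0.87000000
K * exp(-rT) = 0.8900 * 0.99252805 = 0.88334997
P = C - S*exp(-qT) + K*exp(-rT)
P = 0.0571 - 0.87000000 + 0.88334997 = 0.0704


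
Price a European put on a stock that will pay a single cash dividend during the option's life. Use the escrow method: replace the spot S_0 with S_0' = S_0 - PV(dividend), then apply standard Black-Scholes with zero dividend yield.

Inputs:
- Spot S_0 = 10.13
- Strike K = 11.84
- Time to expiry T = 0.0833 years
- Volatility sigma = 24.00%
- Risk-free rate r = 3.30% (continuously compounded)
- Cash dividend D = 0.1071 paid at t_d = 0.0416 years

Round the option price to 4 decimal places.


PV(D) = D * exp(-r * t_d) = 0.1071 * 0.99862814 = 0.10695307
S_0' = S_0 - PV(D) = 10.1300 - 0.10695307 = 10.02304693
d1 = (ln(S_0'/K) + (r + sigma^2/2)*T) / (sigma*sqrt(T)) = -2.33077538
d2 = d1 - sigma*sqrt(T) = -2.40004355
exp(-rT) = 0.99725487
N(-d1) = 0.99011740; N(-d2) = 0.99180344
P = K * exp(-rT) * N(-d2) - S_0' * N(-d1) = 11.8400 * 0.99725487 * 0.99180344 - 10.02304693 * 0.99011740 = 1.7867

Answer: Price = 1.7867


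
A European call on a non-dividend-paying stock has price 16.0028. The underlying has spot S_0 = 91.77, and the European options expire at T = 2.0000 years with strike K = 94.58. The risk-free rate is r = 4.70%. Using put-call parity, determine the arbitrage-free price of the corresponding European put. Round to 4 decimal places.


Put-call parity: C - P = S_0 * exp(-qT) - K * exp(-rT).
S_0 * exp(-qT) = 91.7700 * 1.00000000 = 91.77000000
K * exp(-rT) = 94.5800 * 0.91028276 = 86.09454365
P = C - S*exp(-qT) + K*exp(-rT)
P = 16.0028 - 91.77000000 + 86.09454365 = 10.3273

Answer: Put price = 10.3273


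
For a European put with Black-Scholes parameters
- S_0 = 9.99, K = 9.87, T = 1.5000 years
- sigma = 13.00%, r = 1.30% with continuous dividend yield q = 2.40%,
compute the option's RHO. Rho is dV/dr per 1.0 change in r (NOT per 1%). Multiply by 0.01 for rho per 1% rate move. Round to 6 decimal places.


d1 = 0.0518772987; d2 = -0.1073395346
phi(d1) = 0.3984058139; exp(-qT) = 0.9646402935; exp(-rT) = 0.9806888952
N(-d2) = 0.5427401892
Rho = -K*T*exp(-rT)*N(-d2) = -9.8700 * 1.5000 * 0.9806888952 * 0.5427401892 = -7.880099

Answer: Rho = -7.880099


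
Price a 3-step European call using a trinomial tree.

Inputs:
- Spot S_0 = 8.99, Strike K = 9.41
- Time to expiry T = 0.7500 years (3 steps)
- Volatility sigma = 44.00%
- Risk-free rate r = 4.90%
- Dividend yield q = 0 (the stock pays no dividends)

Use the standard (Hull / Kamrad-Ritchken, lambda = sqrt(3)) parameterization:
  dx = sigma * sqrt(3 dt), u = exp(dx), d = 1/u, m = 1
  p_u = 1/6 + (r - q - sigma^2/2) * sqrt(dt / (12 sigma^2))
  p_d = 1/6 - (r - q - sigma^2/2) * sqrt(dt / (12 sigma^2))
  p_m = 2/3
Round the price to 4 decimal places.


Answer: Price = V(0,0) = 1.2681

Derivation:
dt = T/N = 0.250000; dx = sigma*sqrt(3*dt) = 0.381051
u = exp(dx) = 1.463823; d = 1/u = 0.683143
p_u = 0.150986, p_m = 0.666667, p_d = 0.182347
Discount per step: exp(-r*dt) = 0.987825
Stock lattice S(k, j) with j the centered position index:
  k=0: S(0,+0) = 8.9900
  k=1: S(1,-1) = 6.1415; S(1,+0) = 8.9900; S(1,+1) = 13.1598
  k=2: S(2,-2) = 4.1955; S(2,-1) = 6.1415; S(2,+0) = 8.9900; S(2,+1) = 13.1598; S(2,+2) = 19.2636
  k=3: S(3,-3) = 2.8661; S(3,-2) = 4.1955; S(3,-1) = 6.1415; S(3,+0) = 8.9900; S(3,+1) = 13.1598; S(3,+2) = 19.2636; S(3,+3) = 28.1984
Terminal payoffs V(N, j) = max(S_T - K, 0):
  V(3,-3) = 0.000000; V(3,-2) = 0.000000; V(3,-1) = 0.000000; V(3,+0) = 0.000000; V(3,+1) = 3.749764; V(3,+2) = 9.853560; V(3,+3) = 18.788432
Backward induction: V(k, j) = exp(-r*dt) * [p_u * V(k+1, j+1) + p_m * V(k+1, j) + p_d * V(k+1, j-1)]
  V(2,-2) = exp(-r*dt) * [p_u*0.000000 + p_m*0.000000 + p_d*0.000000] = 0.000000
  V(2,-1) = exp(-r*dt) * [p_u*0.000000 + p_m*0.000000 + p_d*0.000000] = 0.000000
  V(2,+0) = exp(-r*dt) * [p_u*3.749764 + p_m*0.000000 + p_d*0.000000] = 0.559270
  V(2,+1) = exp(-r*dt) * [p_u*9.853560 + p_m*3.749764 + p_d*0.000000] = 3.939046
  V(2,+2) = exp(-r*dt) * [p_u*18.788432 + p_m*9.853560 + p_d*3.749764] = 9.966751
  V(1,-1) = exp(-r*dt) * [p_u*0.559270 + p_m*0.000000 + p_d*0.000000] = 0.083414
  V(1,+0) = exp(-r*dt) * [p_u*3.939046 + p_m*0.559270 + p_d*0.000000] = 0.955808
  V(1,+1) = exp(-r*dt) * [p_u*9.966751 + p_m*3.939046 + p_d*0.559270] = 4.181319
  V(0,+0) = exp(-r*dt) * [p_u*4.181319 + p_m*0.955808 + p_d*0.083414] = 1.268108


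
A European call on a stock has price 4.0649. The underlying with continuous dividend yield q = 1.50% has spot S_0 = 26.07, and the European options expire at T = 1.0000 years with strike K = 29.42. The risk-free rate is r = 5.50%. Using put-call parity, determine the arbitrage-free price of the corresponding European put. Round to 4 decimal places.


Answer: Put price = 6.2286

Derivation:
Put-call parity: C - P = S_0 * exp(-qT) - K * exp(-rT).
S_0 * exp(-qT) = 26.0700 * 0.98511194 = 25.68186827
K * exp(-rT) = 29.4200 * 0.94648515 = 27.84559305
P = C - S*exp(-qT) + K*exp(-rT)
P = 4.0649 - 25.68186827 + 27.84559305 = 6.2286


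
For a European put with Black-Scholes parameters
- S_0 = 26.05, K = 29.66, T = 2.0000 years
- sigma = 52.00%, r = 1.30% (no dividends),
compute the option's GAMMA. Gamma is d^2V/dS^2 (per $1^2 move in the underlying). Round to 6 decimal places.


d1 = 0.2265711976; d2 = -0.5088198548
phi(d1) = 0.3888328236; exp(-qT) = 1.0000000000; exp(-rT) = 0.9743350896
Gamma = exp(-qT) * phi(d1) / (S * sigma * sqrt(T)) = 1.0000000000 * 0.3888328236 / (26.0500 * 0.5200 * 1.4142135624) = 0.020297

Answer: Gamma = 0.020297


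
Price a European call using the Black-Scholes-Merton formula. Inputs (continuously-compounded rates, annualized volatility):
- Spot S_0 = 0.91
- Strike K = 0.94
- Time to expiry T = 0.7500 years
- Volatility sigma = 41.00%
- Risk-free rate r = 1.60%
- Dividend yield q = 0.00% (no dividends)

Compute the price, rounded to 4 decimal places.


Answer: Price = 0.1204

Derivation:
d1 = (ln(S/K) + (r - q + 0.5*sigma^2) * T) / (sigma * sqrt(T)) = 0.11998247
d2 = d1 - sigma * sqrt(T) = -0.23508795
exp(-rT) = 0.98807171; exp(-qT) = 1.00000000
C = S_0 * exp(-qT) * N(d1) - K * exp(-rT) * N(d2)
N(d1) = 0.54775148; N(d2) = 0.40707024
C = 0.9100 * 1.00000000 * 0.54775148 - 0.9400 * 0.98807171 * 0.40707024 = 0.1204


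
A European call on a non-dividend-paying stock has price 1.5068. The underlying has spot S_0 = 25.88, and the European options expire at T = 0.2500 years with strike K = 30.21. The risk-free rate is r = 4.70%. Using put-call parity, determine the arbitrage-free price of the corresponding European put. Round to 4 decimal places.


Answer: Put price = 5.4839

Derivation:
Put-call parity: C - P = S_0 * exp(-qT) - K * exp(-rT).
S_0 * exp(-qT) = 25.8800 * 1.00000000 = 25.88000000
K * exp(-rT) = 30.2100 * 0.98831876 = 29.85710979
P = C - S*exp(-qT) + K*exp(-rT)
P = 1.5068 - 25.88000000 + 29.85710979 = 5.4839


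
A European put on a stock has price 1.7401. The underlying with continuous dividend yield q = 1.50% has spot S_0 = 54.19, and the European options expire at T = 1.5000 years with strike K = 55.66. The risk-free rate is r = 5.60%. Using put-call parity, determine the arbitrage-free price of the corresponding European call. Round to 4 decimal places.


Put-call parity: C - P = S_0 * exp(-qT) - K * exp(-rT).
S_0 * exp(-qT) = 54.1900 * 0.97775124 = 52.98433954
K * exp(-rT) = 55.6600 * 0.91943126 = 51.17554371
C = P + S*exp(-qT) - K*exp(-rT)
C = 1.7401 + 52.98433954 - 51.17554371 = 3.5489

Answer: Call price = 3.5489


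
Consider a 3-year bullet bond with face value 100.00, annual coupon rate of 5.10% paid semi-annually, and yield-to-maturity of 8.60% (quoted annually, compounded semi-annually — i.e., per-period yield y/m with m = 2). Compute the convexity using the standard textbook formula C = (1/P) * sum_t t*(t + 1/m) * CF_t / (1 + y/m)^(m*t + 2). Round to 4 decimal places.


Coupon per period c = face * coupon_rate / m = 2.550000
Periods per year m = 2; per-period yield y/m = 0.043000
Number of cashflows N = 6
Cashflows (t years, CF_t, discount factor 1/(1+y/m)^(m*t), PV):
  t = 0.5000: CF_t = 2.550000, DF = 0.958773, PV = 2.444871
  t = 1.0000: CF_t = 2.550000, DF = 0.919245, PV = 2.344075
  t = 1.5000: CF_t = 2.550000, DF = 0.881347, PV = 2.247436
  t = 2.0000: CF_t = 2.550000, DF = 0.845012, PV = 2.154780
  t = 2.5000: CF_t = 2.550000, DF = 0.810174, PV = 2.065944
  t = 3.0000: CF_t = 102.550000, DF = 0.776773, PV = 79.658076
Price P = sum_t PV_t = 90.915182
Convexity numerator sum_t t*(t + 1/m) * CF_t / (1+y/m)^(m*t + 2):
  t = 0.5000: term = 1.123718
  t = 1.0000: term = 3.232170
  t = 1.5000: term = 6.197833
  t = 2.0000: term = 9.903856
  t = 2.5000: term = 14.243322
  t = 3.0000: term = 768.865717
Convexity = (1/P) * sum = 803.566616 / 90.915182 = 8.838641

Answer: Convexity = 8.8386


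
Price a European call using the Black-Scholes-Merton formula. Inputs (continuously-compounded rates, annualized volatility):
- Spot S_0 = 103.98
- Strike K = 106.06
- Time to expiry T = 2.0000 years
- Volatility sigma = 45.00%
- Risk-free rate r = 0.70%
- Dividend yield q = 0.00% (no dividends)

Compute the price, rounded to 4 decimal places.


Answer: Price = 25.7341

Derivation:
d1 = (ln(S/K) + (r - q + 0.5*sigma^2) * T) / (sigma * sqrt(T)) = 0.30907418
d2 = d1 - sigma * sqrt(T) = -0.32732193
exp(-rT) = 0.98609754; exp(-qT) = 1.00000000
C = S_0 * exp(-qT) * N(d1) - K * exp(-rT) * N(d2)
N(d1) = 0.62136745; N(d2) = 0.37171220
C = 103.9800 * 1.00000000 * 0.62136745 - 106.0600 * 0.98609754 * 0.37171220 = 25.7341
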